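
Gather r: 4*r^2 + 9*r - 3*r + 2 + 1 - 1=4*r^2 + 6*r + 2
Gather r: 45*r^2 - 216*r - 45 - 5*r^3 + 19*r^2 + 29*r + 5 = -5*r^3 + 64*r^2 - 187*r - 40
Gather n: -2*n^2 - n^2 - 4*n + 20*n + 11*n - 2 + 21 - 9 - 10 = -3*n^2 + 27*n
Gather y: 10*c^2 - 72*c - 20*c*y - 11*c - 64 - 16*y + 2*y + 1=10*c^2 - 83*c + y*(-20*c - 14) - 63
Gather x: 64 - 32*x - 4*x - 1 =63 - 36*x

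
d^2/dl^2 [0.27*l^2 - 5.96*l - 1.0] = 0.540000000000000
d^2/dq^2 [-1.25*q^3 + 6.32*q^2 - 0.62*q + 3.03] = 12.64 - 7.5*q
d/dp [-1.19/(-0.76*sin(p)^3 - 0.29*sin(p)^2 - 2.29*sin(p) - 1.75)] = (-0.6902*sin(p) + 1.3566*cos(2*p) - 4.0817)*cos(p)/(0.76*sin(p)^3 + 0.29*sin(p)^2 + 2.29*sin(p) + 1.75)^2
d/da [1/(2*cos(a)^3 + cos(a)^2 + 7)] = 2*(3*cos(a) + 1)*sin(a)*cos(a)/(2*cos(a)^3 + cos(a)^2 + 7)^2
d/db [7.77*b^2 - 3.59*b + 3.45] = 15.54*b - 3.59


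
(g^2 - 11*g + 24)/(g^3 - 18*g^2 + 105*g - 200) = (g - 3)/(g^2 - 10*g + 25)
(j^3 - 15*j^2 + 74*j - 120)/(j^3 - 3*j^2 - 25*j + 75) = (j^2 - 10*j + 24)/(j^2 + 2*j - 15)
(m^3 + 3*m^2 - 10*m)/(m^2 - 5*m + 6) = m*(m + 5)/(m - 3)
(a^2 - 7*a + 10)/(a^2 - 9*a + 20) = (a - 2)/(a - 4)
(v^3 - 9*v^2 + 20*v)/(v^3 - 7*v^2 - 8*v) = (-v^2 + 9*v - 20)/(-v^2 + 7*v + 8)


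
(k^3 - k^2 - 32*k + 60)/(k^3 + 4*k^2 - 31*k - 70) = (k^2 + 4*k - 12)/(k^2 + 9*k + 14)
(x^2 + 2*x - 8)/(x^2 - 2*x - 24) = (x - 2)/(x - 6)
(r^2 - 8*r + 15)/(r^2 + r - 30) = (r - 3)/(r + 6)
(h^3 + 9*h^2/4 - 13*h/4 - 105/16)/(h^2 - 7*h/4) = h + 4 + 15/(4*h)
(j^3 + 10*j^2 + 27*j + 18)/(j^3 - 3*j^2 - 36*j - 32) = (j^2 + 9*j + 18)/(j^2 - 4*j - 32)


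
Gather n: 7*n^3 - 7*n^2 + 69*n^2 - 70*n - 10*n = 7*n^3 + 62*n^2 - 80*n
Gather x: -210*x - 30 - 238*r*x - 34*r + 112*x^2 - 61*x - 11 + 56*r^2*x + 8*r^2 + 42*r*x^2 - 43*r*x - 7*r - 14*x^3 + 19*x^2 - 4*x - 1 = 8*r^2 - 41*r - 14*x^3 + x^2*(42*r + 131) + x*(56*r^2 - 281*r - 275) - 42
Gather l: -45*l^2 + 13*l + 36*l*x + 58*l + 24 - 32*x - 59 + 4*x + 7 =-45*l^2 + l*(36*x + 71) - 28*x - 28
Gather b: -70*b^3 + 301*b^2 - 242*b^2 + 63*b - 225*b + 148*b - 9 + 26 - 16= -70*b^3 + 59*b^2 - 14*b + 1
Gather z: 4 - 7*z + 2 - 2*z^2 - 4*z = -2*z^2 - 11*z + 6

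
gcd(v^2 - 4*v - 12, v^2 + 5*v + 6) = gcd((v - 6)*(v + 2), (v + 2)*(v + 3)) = v + 2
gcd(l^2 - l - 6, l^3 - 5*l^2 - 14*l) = l + 2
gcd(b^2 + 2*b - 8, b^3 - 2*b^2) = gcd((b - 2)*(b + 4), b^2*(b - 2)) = b - 2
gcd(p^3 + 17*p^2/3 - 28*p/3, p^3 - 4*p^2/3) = p^2 - 4*p/3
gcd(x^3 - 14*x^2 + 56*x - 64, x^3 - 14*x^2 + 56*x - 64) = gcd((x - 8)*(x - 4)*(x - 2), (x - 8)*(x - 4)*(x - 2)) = x^3 - 14*x^2 + 56*x - 64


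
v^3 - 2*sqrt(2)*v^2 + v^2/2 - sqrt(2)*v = v*(v + 1/2)*(v - 2*sqrt(2))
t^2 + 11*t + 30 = (t + 5)*(t + 6)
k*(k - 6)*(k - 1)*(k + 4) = k^4 - 3*k^3 - 22*k^2 + 24*k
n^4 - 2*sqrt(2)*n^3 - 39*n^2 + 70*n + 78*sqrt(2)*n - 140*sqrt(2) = (n - 5)*(n - 2)*(n + 7)*(n - 2*sqrt(2))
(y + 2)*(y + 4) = y^2 + 6*y + 8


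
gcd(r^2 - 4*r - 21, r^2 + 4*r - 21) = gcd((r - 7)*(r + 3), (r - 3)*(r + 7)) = 1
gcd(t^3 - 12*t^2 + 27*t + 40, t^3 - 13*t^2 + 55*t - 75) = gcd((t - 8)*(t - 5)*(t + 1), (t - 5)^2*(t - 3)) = t - 5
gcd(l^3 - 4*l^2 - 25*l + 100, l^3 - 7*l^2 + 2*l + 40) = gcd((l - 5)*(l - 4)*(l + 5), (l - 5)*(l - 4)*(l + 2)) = l^2 - 9*l + 20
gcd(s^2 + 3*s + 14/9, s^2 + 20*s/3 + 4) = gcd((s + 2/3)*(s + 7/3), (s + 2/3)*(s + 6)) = s + 2/3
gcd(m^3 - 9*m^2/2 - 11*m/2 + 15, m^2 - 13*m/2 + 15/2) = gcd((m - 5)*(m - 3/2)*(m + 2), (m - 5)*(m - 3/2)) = m^2 - 13*m/2 + 15/2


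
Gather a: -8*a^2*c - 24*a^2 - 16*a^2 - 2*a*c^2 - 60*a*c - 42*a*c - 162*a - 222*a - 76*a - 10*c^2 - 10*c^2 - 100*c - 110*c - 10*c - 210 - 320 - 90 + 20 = a^2*(-8*c - 40) + a*(-2*c^2 - 102*c - 460) - 20*c^2 - 220*c - 600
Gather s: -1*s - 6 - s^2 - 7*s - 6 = -s^2 - 8*s - 12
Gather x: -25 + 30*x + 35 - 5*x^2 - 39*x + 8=-5*x^2 - 9*x + 18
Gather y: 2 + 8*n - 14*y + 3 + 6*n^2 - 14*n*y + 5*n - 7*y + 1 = 6*n^2 + 13*n + y*(-14*n - 21) + 6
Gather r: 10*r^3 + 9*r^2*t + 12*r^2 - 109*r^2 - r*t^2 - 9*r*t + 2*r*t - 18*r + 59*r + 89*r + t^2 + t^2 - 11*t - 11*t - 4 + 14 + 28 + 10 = 10*r^3 + r^2*(9*t - 97) + r*(-t^2 - 7*t + 130) + 2*t^2 - 22*t + 48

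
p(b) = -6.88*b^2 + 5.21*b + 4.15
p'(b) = 5.21 - 13.76*b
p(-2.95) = -71.09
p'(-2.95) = 45.80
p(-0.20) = 2.83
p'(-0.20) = 7.96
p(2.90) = -38.60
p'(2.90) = -34.69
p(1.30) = -0.70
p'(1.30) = -12.68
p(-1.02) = -8.32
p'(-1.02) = 19.25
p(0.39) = 5.14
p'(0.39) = -0.16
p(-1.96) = -32.49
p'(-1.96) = 32.18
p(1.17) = 0.83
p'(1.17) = -10.89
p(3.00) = -42.14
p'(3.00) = -36.07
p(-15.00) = -1622.00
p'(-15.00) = 211.61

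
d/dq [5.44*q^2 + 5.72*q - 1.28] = 10.88*q + 5.72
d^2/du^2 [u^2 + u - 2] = 2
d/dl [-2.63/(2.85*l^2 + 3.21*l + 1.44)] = (14.991*l + 8.4423)/(2.85*l^2 + 3.21*l + 1.44)^2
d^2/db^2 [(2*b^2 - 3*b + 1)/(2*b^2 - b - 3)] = 4*(-4*b^3 + 24*b^2 - 30*b + 17)/(8*b^6 - 12*b^5 - 30*b^4 + 35*b^3 + 45*b^2 - 27*b - 27)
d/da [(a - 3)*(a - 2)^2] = (a - 2)*(3*a - 8)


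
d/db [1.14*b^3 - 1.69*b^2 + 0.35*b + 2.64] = 3.42*b^2 - 3.38*b + 0.35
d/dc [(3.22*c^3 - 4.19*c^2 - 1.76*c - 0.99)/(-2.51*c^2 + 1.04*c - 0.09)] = (-8.0822*c^4 + 6.6976*c^3 - 9.6446*c^2 - 4.2156*c + 1.188)/(6.3001*c^4 - 5.2208*c^3 + 1.5334*c^2 - 0.1872*c + 0.0081)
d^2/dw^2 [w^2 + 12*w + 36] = 2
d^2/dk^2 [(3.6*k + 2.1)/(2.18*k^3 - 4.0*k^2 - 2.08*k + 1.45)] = (102.65184*k^5 - 68.5915199999999*k^4 - 145.14432*k^3 + 7.91135999999995*k^2 + 190.2834*k + 64.24608)/(10.360232*k^9 - 57.0288*k^8 + 74.985024*k^7 + 65.49854*k^6 - 147.409344*k^5 - 21.76608*k^4 + 77.135438*k^3 - 6.41016*k^2 - 13.1196*k + 3.048625)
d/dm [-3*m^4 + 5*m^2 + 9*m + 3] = -12*m^3 + 10*m + 9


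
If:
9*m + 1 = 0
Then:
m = -1/9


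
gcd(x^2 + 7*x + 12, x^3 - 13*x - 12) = x + 3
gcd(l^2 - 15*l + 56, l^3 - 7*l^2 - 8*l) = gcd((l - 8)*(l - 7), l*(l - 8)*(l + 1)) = l - 8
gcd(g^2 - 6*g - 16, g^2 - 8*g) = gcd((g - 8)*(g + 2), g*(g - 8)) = g - 8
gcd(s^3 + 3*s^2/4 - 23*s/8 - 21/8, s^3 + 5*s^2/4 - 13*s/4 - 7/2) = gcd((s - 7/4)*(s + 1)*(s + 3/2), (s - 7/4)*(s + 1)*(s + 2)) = s^2 - 3*s/4 - 7/4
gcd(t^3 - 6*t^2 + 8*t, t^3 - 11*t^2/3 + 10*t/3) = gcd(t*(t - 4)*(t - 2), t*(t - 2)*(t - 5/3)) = t^2 - 2*t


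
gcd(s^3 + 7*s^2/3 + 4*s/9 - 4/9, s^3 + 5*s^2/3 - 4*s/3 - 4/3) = s^2 + 8*s/3 + 4/3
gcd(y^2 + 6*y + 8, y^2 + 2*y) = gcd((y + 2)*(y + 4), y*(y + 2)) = y + 2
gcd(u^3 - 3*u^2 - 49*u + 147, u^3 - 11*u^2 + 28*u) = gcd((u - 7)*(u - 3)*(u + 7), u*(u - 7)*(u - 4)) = u - 7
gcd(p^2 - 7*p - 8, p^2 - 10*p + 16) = p - 8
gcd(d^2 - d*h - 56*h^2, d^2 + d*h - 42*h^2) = d + 7*h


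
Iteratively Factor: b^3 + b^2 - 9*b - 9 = (b + 1)*(b^2 - 9) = (b + 1)*(b + 3)*(b - 3)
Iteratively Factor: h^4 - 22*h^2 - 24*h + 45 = (h + 3)*(h^3 - 3*h^2 - 13*h + 15) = (h - 5)*(h + 3)*(h^2 + 2*h - 3) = (h - 5)*(h + 3)^2*(h - 1)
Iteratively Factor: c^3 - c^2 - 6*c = (c)*(c^2 - c - 6) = c*(c - 3)*(c + 2)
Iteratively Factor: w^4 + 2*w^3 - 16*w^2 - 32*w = (w)*(w^3 + 2*w^2 - 16*w - 32) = w*(w + 2)*(w^2 - 16) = w*(w + 2)*(w + 4)*(w - 4)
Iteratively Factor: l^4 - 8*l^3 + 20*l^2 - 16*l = (l - 2)*(l^3 - 6*l^2 + 8*l) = (l - 4)*(l - 2)*(l^2 - 2*l) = (l - 4)*(l - 2)^2*(l)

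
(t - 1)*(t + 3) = t^2 + 2*t - 3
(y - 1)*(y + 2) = y^2 + y - 2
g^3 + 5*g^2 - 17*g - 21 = (g - 3)*(g + 1)*(g + 7)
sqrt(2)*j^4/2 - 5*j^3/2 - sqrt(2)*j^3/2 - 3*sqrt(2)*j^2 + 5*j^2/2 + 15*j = j*(j - 3)*(j - 5*sqrt(2)/2)*(sqrt(2)*j/2 + sqrt(2))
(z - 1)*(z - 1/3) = z^2 - 4*z/3 + 1/3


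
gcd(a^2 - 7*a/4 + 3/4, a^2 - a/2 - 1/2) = a - 1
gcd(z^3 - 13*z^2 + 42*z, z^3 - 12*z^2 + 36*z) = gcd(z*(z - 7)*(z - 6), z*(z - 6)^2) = z^2 - 6*z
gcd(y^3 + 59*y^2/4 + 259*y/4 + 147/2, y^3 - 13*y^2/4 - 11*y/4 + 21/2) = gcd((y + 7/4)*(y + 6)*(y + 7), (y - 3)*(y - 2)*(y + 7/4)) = y + 7/4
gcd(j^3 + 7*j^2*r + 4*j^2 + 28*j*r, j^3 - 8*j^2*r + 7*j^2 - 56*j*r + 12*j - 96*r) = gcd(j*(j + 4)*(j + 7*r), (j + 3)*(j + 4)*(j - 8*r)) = j + 4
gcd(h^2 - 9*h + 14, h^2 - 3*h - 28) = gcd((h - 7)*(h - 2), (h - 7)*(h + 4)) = h - 7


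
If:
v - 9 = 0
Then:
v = 9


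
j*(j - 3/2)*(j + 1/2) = j^3 - j^2 - 3*j/4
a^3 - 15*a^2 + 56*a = a*(a - 8)*(a - 7)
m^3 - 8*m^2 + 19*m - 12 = (m - 4)*(m - 3)*(m - 1)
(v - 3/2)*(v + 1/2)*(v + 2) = v^3 + v^2 - 11*v/4 - 3/2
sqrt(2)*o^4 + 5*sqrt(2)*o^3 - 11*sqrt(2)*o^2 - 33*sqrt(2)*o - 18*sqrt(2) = (o - 3)*(o + 1)*(o + 6)*(sqrt(2)*o + sqrt(2))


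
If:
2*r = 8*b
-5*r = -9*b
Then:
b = 0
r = 0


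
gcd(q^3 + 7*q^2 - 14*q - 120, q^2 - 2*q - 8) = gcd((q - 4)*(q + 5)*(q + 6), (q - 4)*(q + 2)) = q - 4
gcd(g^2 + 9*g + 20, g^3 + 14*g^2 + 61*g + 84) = g + 4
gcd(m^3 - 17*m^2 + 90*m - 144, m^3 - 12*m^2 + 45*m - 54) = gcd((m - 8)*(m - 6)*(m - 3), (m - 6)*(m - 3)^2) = m^2 - 9*m + 18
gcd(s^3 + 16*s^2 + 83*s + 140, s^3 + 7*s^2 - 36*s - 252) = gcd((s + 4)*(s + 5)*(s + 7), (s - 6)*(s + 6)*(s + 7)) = s + 7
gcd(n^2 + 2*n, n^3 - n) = n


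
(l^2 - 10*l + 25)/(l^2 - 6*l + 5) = (l - 5)/(l - 1)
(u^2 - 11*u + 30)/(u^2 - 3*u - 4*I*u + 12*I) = (u^2 - 11*u + 30)/(u^2 - 3*u - 4*I*u + 12*I)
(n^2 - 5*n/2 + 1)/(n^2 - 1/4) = 2*(n - 2)/(2*n + 1)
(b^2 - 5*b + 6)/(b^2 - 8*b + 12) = (b - 3)/(b - 6)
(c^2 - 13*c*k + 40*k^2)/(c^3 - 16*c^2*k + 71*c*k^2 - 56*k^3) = (c - 5*k)/(c^2 - 8*c*k + 7*k^2)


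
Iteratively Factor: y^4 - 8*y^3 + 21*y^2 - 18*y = (y)*(y^3 - 8*y^2 + 21*y - 18) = y*(y - 2)*(y^2 - 6*y + 9) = y*(y - 3)*(y - 2)*(y - 3)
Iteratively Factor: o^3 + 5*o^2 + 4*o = (o + 4)*(o^2 + o) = o*(o + 4)*(o + 1)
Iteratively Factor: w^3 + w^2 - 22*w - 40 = (w - 5)*(w^2 + 6*w + 8) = (w - 5)*(w + 2)*(w + 4)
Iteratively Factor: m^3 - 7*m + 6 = (m + 3)*(m^2 - 3*m + 2) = (m - 2)*(m + 3)*(m - 1)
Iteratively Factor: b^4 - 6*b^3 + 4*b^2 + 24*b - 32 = (b - 2)*(b^3 - 4*b^2 - 4*b + 16) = (b - 4)*(b - 2)*(b^2 - 4) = (b - 4)*(b - 2)*(b + 2)*(b - 2)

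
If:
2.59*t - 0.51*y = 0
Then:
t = 0.196911196911197*y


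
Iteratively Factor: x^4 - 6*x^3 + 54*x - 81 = (x - 3)*(x^3 - 3*x^2 - 9*x + 27) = (x - 3)^2*(x^2 - 9) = (x - 3)^3*(x + 3)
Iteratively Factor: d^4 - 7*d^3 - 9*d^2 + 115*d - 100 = (d - 1)*(d^3 - 6*d^2 - 15*d + 100) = (d - 5)*(d - 1)*(d^2 - d - 20) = (d - 5)^2*(d - 1)*(d + 4)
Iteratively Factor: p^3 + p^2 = (p)*(p^2 + p) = p*(p + 1)*(p)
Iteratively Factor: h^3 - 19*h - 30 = (h - 5)*(h^2 + 5*h + 6) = (h - 5)*(h + 3)*(h + 2)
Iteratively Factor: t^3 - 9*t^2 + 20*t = (t - 5)*(t^2 - 4*t) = t*(t - 5)*(t - 4)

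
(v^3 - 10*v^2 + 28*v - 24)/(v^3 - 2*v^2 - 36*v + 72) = (v - 2)/(v + 6)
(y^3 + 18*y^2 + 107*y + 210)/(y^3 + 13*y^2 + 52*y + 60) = (y + 7)/(y + 2)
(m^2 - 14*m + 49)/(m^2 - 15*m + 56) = (m - 7)/(m - 8)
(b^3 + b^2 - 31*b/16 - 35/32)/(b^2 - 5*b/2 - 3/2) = (b^2 + b/2 - 35/16)/(b - 3)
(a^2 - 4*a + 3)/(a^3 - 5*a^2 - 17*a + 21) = (a - 3)/(a^2 - 4*a - 21)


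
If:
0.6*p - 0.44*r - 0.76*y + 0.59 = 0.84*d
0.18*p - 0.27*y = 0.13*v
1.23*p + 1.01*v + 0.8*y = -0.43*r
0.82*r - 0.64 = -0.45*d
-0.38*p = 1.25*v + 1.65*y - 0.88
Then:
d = 14.51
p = -7.06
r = -7.18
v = 24.86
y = -16.67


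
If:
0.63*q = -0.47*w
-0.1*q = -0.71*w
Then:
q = 0.00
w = 0.00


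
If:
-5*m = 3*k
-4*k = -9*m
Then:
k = 0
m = 0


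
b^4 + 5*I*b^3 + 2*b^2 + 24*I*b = b*(b - 2*I)*(b + 3*I)*(b + 4*I)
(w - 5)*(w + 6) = w^2 + w - 30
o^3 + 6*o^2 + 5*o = o*(o + 1)*(o + 5)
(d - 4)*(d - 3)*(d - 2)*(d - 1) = d^4 - 10*d^3 + 35*d^2 - 50*d + 24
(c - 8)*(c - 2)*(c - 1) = c^3 - 11*c^2 + 26*c - 16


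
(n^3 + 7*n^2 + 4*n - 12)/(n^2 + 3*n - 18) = (n^2 + n - 2)/(n - 3)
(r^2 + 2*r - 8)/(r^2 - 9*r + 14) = (r + 4)/(r - 7)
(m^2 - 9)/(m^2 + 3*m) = (m - 3)/m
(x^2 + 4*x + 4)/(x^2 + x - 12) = (x^2 + 4*x + 4)/(x^2 + x - 12)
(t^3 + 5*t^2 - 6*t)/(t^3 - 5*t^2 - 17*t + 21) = t*(t + 6)/(t^2 - 4*t - 21)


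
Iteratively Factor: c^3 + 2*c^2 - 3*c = (c - 1)*(c^2 + 3*c) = c*(c - 1)*(c + 3)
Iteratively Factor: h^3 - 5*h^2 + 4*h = (h - 1)*(h^2 - 4*h) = h*(h - 1)*(h - 4)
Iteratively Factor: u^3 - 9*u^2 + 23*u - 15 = (u - 1)*(u^2 - 8*u + 15) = (u - 5)*(u - 1)*(u - 3)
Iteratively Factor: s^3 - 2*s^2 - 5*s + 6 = (s + 2)*(s^2 - 4*s + 3) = (s - 1)*(s + 2)*(s - 3)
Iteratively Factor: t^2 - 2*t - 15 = (t + 3)*(t - 5)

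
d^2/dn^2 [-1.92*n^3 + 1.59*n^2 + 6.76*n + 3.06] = 3.18 - 11.52*n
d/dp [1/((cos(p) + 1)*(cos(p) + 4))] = (2*cos(p) + 5)*sin(p)/((cos(p) + 1)^2*(cos(p) + 4)^2)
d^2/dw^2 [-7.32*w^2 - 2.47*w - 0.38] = -14.6400000000000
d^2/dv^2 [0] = 0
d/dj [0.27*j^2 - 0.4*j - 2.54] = 0.54*j - 0.4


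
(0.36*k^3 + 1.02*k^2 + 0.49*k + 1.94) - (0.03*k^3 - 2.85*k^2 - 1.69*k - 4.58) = 0.33*k^3 + 3.87*k^2 + 2.18*k + 6.52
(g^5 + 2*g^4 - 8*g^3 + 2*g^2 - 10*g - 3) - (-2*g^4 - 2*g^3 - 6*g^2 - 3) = g^5 + 4*g^4 - 6*g^3 + 8*g^2 - 10*g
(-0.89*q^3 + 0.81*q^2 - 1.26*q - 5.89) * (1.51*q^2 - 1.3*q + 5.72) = -1.3439*q^5 + 2.3801*q^4 - 8.0464*q^3 - 2.6227*q^2 + 0.449800000000001*q - 33.6908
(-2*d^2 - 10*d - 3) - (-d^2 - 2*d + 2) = -d^2 - 8*d - 5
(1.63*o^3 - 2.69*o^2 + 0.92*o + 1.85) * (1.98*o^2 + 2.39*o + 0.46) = 3.2274*o^5 - 1.4305*o^4 - 3.8577*o^3 + 4.6244*o^2 + 4.8447*o + 0.851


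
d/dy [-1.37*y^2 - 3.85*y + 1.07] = -2.74*y - 3.85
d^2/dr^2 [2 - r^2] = -2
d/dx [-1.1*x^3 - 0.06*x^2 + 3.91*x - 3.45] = -3.3*x^2 - 0.12*x + 3.91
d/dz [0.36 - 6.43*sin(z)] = -6.43*cos(z)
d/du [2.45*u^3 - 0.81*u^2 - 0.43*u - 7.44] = 7.35*u^2 - 1.62*u - 0.43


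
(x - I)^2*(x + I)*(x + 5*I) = x^4 + 4*I*x^3 + 6*x^2 + 4*I*x + 5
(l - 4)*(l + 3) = l^2 - l - 12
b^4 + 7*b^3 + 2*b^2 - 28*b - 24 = (b - 2)*(b + 1)*(b + 2)*(b + 6)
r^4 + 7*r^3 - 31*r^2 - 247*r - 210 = (r - 6)*(r + 1)*(r + 5)*(r + 7)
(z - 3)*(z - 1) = z^2 - 4*z + 3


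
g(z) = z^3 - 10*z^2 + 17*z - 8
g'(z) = 3*z^2 - 20*z + 17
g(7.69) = -13.87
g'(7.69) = 40.61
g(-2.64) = -140.98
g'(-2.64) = 90.71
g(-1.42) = -55.17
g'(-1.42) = 51.45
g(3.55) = -28.94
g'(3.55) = -16.19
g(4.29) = -40.16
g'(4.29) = -13.59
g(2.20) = -8.35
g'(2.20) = -12.48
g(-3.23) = -200.94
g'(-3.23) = 112.90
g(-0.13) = -10.38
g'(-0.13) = 19.65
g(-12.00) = -3380.00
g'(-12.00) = 689.00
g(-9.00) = -1700.00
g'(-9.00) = 440.00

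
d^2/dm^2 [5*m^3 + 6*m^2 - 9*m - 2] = 30*m + 12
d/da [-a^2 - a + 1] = -2*a - 1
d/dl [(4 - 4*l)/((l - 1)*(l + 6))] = 4/(l + 6)^2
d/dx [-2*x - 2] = -2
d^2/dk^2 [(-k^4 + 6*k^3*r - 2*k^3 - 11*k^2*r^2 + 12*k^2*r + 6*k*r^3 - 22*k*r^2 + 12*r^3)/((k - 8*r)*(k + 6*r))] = 2*(k^6 - 6*k^5*r - 132*k^4*r^2 + 472*k^3*r^3 + 102*k^3*r^2 + 13680*k^2*r^4 - 1188*k^2*r^3 - 42336*k*r^5 + 17064*k*r^4 + 25920*r^6 - 30384*r^5)/(-k^6 + 6*k^5*r + 132*k^4*r^2 - 568*k^3*r^3 - 6336*k^2*r^4 + 13824*k*r^5 + 110592*r^6)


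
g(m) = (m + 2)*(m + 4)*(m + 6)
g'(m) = (m + 2)*(m + 4) + (m + 2)*(m + 6) + (m + 4)*(m + 6) = 3*m^2 + 24*m + 44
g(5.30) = 767.16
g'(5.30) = 255.47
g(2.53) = 252.33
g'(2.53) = 123.92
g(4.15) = 508.74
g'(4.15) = 195.27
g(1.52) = 146.12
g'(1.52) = 87.41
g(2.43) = 240.13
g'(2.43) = 120.03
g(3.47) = 386.95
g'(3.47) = 163.40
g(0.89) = 97.37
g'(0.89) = 67.74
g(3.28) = 356.71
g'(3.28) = 155.00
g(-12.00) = -480.00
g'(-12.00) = 188.00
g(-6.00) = 0.00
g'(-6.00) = 8.00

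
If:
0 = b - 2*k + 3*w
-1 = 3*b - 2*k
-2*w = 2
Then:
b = -2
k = -5/2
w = -1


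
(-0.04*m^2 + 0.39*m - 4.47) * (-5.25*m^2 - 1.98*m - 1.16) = 0.21*m^4 - 1.9683*m^3 + 22.7417*m^2 + 8.3982*m + 5.1852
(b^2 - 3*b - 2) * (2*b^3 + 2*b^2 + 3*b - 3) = 2*b^5 - 4*b^4 - 7*b^3 - 16*b^2 + 3*b + 6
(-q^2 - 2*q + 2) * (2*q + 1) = -2*q^3 - 5*q^2 + 2*q + 2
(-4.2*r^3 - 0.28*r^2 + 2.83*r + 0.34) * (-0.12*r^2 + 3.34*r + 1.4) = 0.504*r^5 - 13.9944*r^4 - 7.1548*r^3 + 9.0194*r^2 + 5.0976*r + 0.476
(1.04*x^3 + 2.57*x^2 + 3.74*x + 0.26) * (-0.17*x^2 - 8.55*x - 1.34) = -0.1768*x^5 - 9.3289*x^4 - 24.0029*x^3 - 35.465*x^2 - 7.2346*x - 0.3484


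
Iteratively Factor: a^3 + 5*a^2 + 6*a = (a + 3)*(a^2 + 2*a) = a*(a + 3)*(a + 2)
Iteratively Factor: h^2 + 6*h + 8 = (h + 4)*(h + 2)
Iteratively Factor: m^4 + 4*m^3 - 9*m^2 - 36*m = (m + 4)*(m^3 - 9*m) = (m + 3)*(m + 4)*(m^2 - 3*m) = m*(m + 3)*(m + 4)*(m - 3)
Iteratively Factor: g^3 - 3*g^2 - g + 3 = (g + 1)*(g^2 - 4*g + 3) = (g - 1)*(g + 1)*(g - 3)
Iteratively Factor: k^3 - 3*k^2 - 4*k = (k + 1)*(k^2 - 4*k) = (k - 4)*(k + 1)*(k)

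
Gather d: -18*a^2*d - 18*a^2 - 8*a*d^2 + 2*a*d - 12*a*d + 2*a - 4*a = -18*a^2 - 8*a*d^2 - 2*a + d*(-18*a^2 - 10*a)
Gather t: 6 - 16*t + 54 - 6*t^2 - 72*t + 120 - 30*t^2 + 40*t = -36*t^2 - 48*t + 180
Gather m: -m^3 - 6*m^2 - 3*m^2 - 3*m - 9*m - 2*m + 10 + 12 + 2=-m^3 - 9*m^2 - 14*m + 24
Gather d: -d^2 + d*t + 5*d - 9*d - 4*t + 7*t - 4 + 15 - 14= -d^2 + d*(t - 4) + 3*t - 3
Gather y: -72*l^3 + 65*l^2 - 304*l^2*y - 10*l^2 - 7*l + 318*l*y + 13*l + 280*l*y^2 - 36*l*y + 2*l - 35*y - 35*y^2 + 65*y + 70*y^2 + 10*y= -72*l^3 + 55*l^2 + 8*l + y^2*(280*l + 35) + y*(-304*l^2 + 282*l + 40)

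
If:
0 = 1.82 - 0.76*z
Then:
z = 2.39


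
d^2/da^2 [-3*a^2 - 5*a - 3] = -6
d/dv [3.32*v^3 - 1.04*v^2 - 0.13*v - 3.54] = 9.96*v^2 - 2.08*v - 0.13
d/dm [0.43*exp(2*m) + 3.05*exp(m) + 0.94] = (0.86*exp(m) + 3.05)*exp(m)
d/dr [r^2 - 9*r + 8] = 2*r - 9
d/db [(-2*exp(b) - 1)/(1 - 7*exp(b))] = -9*exp(b)/(7*exp(b) - 1)^2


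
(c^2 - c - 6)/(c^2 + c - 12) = (c + 2)/(c + 4)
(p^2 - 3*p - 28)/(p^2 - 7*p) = (p + 4)/p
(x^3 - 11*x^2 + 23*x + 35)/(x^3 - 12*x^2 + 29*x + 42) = (x - 5)/(x - 6)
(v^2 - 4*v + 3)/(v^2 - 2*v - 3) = (v - 1)/(v + 1)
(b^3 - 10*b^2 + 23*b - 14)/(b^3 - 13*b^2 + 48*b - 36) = (b^2 - 9*b + 14)/(b^2 - 12*b + 36)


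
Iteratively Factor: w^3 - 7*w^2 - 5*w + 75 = (w + 3)*(w^2 - 10*w + 25) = (w - 5)*(w + 3)*(w - 5)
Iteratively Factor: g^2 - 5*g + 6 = (g - 3)*(g - 2)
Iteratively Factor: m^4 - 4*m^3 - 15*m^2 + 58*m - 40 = (m - 5)*(m^3 + m^2 - 10*m + 8) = (m - 5)*(m - 2)*(m^2 + 3*m - 4) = (m - 5)*(m - 2)*(m + 4)*(m - 1)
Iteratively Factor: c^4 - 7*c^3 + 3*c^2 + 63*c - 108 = (c - 3)*(c^3 - 4*c^2 - 9*c + 36) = (c - 4)*(c - 3)*(c^2 - 9) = (c - 4)*(c - 3)*(c + 3)*(c - 3)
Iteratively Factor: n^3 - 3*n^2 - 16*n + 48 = (n - 3)*(n^2 - 16) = (n - 3)*(n + 4)*(n - 4)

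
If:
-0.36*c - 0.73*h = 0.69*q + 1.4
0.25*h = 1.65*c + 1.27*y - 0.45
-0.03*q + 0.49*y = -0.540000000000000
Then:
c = -2.89269988412515*y - 2.41521823097721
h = -14.011819235226*y - 17.7404403244496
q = 16.3333333333333*y + 18.0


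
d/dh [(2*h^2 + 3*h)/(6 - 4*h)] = (-4*h^2 + 12*h + 9)/(2*(4*h^2 - 12*h + 9))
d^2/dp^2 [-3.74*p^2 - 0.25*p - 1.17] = -7.48000000000000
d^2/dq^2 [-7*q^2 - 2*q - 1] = -14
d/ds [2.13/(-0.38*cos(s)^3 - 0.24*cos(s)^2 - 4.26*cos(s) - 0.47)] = (2.4282*sin(s)^2 - 1.0224*cos(s) - 11.502)*sin(s)/(0.38*cos(s)^3 + 0.24*cos(s)^2 + 4.26*cos(s) + 0.47)^2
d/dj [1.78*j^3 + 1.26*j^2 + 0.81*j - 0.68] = 5.34*j^2 + 2.52*j + 0.81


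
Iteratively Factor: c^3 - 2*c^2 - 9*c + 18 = (c - 2)*(c^2 - 9) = (c - 2)*(c + 3)*(c - 3)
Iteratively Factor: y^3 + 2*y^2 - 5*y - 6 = (y + 1)*(y^2 + y - 6) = (y + 1)*(y + 3)*(y - 2)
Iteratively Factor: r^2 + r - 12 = (r + 4)*(r - 3)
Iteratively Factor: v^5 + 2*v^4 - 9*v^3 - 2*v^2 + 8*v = (v)*(v^4 + 2*v^3 - 9*v^2 - 2*v + 8) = v*(v - 1)*(v^3 + 3*v^2 - 6*v - 8) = v*(v - 1)*(v + 1)*(v^2 + 2*v - 8) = v*(v - 2)*(v - 1)*(v + 1)*(v + 4)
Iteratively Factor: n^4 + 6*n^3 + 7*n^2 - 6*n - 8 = (n - 1)*(n^3 + 7*n^2 + 14*n + 8) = (n - 1)*(n + 2)*(n^2 + 5*n + 4) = (n - 1)*(n + 2)*(n + 4)*(n + 1)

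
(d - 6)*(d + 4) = d^2 - 2*d - 24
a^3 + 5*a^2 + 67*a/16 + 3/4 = (a + 1/4)*(a + 3/4)*(a + 4)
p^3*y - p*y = p*(p - 1)*(p*y + y)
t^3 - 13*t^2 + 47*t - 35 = (t - 7)*(t - 5)*(t - 1)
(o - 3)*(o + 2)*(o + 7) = o^3 + 6*o^2 - 13*o - 42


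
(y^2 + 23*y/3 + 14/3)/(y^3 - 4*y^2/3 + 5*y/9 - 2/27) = 9*(3*y^2 + 23*y + 14)/(27*y^3 - 36*y^2 + 15*y - 2)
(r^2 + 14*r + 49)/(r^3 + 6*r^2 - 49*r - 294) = (r + 7)/(r^2 - r - 42)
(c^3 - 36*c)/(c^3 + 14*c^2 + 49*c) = (c^2 - 36)/(c^2 + 14*c + 49)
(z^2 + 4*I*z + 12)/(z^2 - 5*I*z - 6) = (z + 6*I)/(z - 3*I)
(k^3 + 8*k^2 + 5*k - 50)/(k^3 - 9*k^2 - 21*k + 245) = (k^2 + 3*k - 10)/(k^2 - 14*k + 49)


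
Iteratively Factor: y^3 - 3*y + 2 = (y + 2)*(y^2 - 2*y + 1) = (y - 1)*(y + 2)*(y - 1)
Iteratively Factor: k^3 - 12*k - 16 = (k + 2)*(k^2 - 2*k - 8) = (k - 4)*(k + 2)*(k + 2)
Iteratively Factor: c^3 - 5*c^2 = (c - 5)*(c^2) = c*(c - 5)*(c)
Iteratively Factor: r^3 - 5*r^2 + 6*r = (r - 3)*(r^2 - 2*r) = (r - 3)*(r - 2)*(r)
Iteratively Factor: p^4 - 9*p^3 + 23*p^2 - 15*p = (p - 1)*(p^3 - 8*p^2 + 15*p) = (p - 5)*(p - 1)*(p^2 - 3*p) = (p - 5)*(p - 3)*(p - 1)*(p)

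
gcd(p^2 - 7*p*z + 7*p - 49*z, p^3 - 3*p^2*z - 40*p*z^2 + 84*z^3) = -p + 7*z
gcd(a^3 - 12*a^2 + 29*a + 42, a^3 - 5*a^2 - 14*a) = a - 7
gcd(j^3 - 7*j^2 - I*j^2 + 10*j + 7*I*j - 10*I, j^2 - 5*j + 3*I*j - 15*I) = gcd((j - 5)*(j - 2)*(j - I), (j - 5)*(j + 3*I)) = j - 5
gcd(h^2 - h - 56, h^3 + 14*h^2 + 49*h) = h + 7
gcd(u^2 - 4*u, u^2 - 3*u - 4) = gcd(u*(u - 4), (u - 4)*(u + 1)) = u - 4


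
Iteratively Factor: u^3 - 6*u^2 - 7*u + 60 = (u - 4)*(u^2 - 2*u - 15) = (u - 5)*(u - 4)*(u + 3)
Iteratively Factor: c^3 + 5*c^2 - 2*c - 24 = (c - 2)*(c^2 + 7*c + 12) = (c - 2)*(c + 4)*(c + 3)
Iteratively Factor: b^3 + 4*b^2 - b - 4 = (b + 1)*(b^2 + 3*b - 4) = (b + 1)*(b + 4)*(b - 1)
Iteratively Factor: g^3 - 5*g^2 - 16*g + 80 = (g - 5)*(g^2 - 16) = (g - 5)*(g - 4)*(g + 4)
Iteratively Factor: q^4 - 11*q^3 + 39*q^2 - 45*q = (q)*(q^3 - 11*q^2 + 39*q - 45) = q*(q - 3)*(q^2 - 8*q + 15) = q*(q - 5)*(q - 3)*(q - 3)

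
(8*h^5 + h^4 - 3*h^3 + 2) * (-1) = -8*h^5 - h^4 + 3*h^3 - 2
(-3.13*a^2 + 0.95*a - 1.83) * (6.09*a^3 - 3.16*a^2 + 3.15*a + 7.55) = -19.0617*a^5 + 15.6763*a^4 - 24.0062*a^3 - 14.8562*a^2 + 1.408*a - 13.8165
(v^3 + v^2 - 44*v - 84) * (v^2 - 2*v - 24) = v^5 - v^4 - 70*v^3 - 20*v^2 + 1224*v + 2016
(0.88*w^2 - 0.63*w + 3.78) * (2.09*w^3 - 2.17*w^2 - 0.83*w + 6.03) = 1.8392*w^5 - 3.2263*w^4 + 8.5369*w^3 - 2.3733*w^2 - 6.9363*w + 22.7934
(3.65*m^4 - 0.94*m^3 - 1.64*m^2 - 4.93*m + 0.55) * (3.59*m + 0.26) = 13.1035*m^5 - 2.4256*m^4 - 6.132*m^3 - 18.1251*m^2 + 0.6927*m + 0.143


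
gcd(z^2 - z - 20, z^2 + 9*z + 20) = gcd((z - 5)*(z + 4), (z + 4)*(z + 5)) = z + 4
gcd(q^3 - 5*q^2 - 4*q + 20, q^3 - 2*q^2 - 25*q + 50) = q^2 - 7*q + 10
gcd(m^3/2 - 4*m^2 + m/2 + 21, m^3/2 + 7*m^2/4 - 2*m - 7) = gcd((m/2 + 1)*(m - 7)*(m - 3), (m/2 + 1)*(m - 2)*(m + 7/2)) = m + 2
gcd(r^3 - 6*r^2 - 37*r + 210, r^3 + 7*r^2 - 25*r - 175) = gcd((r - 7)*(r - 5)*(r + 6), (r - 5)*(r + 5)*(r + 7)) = r - 5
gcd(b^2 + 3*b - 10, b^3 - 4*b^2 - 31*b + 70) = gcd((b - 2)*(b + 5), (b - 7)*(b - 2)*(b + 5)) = b^2 + 3*b - 10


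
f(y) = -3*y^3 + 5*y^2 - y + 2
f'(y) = -9*y^2 + 10*y - 1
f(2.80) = -27.46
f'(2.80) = -43.56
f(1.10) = 2.96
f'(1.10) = -0.89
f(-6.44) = 1017.08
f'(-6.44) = -438.66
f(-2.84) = 113.89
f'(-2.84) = -101.99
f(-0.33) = 2.98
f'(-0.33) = -5.28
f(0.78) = 2.84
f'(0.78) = 1.32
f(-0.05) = 2.06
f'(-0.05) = -1.52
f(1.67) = 0.30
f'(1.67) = -9.40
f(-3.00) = 131.00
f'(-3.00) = -112.00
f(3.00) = -37.00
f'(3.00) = -52.00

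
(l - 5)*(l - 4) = l^2 - 9*l + 20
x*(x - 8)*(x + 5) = x^3 - 3*x^2 - 40*x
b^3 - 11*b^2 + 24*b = b*(b - 8)*(b - 3)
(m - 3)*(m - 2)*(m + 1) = m^3 - 4*m^2 + m + 6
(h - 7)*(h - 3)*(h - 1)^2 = h^4 - 12*h^3 + 42*h^2 - 52*h + 21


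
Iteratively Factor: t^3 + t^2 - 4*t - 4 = (t + 1)*(t^2 - 4) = (t + 1)*(t + 2)*(t - 2)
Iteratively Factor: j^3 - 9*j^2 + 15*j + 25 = (j + 1)*(j^2 - 10*j + 25) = (j - 5)*(j + 1)*(j - 5)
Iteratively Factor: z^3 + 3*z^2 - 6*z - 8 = (z + 4)*(z^2 - z - 2) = (z + 1)*(z + 4)*(z - 2)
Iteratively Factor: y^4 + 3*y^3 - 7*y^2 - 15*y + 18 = (y + 3)*(y^3 - 7*y + 6) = (y + 3)^2*(y^2 - 3*y + 2) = (y - 2)*(y + 3)^2*(y - 1)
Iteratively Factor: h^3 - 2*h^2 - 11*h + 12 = (h + 3)*(h^2 - 5*h + 4) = (h - 4)*(h + 3)*(h - 1)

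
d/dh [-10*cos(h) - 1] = 10*sin(h)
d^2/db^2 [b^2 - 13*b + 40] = 2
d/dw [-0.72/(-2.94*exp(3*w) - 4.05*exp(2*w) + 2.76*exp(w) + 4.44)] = (-6.3504*exp(2*w) - 5.832*exp(w) + 1.9872)*exp(w)/(2.94*exp(3*w) + 4.05*exp(2*w) - 2.76*exp(w) - 4.44)^2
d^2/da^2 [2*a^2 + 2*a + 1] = 4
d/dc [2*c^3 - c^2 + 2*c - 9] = 6*c^2 - 2*c + 2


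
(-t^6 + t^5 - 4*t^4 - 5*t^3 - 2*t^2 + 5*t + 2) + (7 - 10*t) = -t^6 + t^5 - 4*t^4 - 5*t^3 - 2*t^2 - 5*t + 9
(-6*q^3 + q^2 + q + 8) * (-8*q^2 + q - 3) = 48*q^5 - 14*q^4 + 11*q^3 - 66*q^2 + 5*q - 24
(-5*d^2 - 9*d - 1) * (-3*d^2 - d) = 15*d^4 + 32*d^3 + 12*d^2 + d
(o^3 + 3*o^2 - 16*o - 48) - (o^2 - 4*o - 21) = o^3 + 2*o^2 - 12*o - 27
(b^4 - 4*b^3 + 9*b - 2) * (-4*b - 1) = -4*b^5 + 15*b^4 + 4*b^3 - 36*b^2 - b + 2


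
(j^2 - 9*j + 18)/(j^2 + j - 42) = (j - 3)/(j + 7)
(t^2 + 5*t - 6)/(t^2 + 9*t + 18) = (t - 1)/(t + 3)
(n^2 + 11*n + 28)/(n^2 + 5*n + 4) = (n + 7)/(n + 1)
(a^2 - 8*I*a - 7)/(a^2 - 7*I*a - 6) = (a - 7*I)/(a - 6*I)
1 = 1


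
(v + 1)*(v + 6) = v^2 + 7*v + 6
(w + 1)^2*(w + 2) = w^3 + 4*w^2 + 5*w + 2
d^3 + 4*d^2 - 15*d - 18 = (d - 3)*(d + 1)*(d + 6)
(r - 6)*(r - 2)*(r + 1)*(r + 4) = r^4 - 3*r^3 - 24*r^2 + 28*r + 48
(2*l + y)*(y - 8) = 2*l*y - 16*l + y^2 - 8*y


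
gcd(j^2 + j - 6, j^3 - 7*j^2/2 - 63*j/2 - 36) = j + 3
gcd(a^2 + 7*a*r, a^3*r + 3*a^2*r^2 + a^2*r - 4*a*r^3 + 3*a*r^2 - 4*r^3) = 1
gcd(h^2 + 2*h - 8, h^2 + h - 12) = h + 4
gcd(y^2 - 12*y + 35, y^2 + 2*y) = 1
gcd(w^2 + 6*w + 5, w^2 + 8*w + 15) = w + 5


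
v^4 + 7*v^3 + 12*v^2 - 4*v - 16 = (v - 1)*(v + 2)^2*(v + 4)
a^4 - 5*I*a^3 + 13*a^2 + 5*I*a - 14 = (a - 1)*(a + 1)*(a - 7*I)*(a + 2*I)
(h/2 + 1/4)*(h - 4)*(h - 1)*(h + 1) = h^4/2 - 7*h^3/4 - 3*h^2/2 + 7*h/4 + 1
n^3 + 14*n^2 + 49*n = n*(n + 7)^2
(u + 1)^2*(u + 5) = u^3 + 7*u^2 + 11*u + 5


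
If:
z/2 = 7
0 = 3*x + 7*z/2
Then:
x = -49/3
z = 14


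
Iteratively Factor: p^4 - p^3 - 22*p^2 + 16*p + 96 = (p - 4)*(p^3 + 3*p^2 - 10*p - 24) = (p - 4)*(p + 4)*(p^2 - p - 6) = (p - 4)*(p - 3)*(p + 4)*(p + 2)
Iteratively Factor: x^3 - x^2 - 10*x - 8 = (x + 2)*(x^2 - 3*x - 4) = (x - 4)*(x + 2)*(x + 1)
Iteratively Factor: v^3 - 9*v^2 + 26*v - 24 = (v - 2)*(v^2 - 7*v + 12) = (v - 4)*(v - 2)*(v - 3)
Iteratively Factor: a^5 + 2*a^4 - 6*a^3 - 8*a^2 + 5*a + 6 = (a - 2)*(a^4 + 4*a^3 + 2*a^2 - 4*a - 3) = (a - 2)*(a + 1)*(a^3 + 3*a^2 - a - 3) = (a - 2)*(a + 1)*(a + 3)*(a^2 - 1) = (a - 2)*(a + 1)^2*(a + 3)*(a - 1)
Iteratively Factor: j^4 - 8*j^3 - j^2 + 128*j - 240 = (j - 3)*(j^3 - 5*j^2 - 16*j + 80) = (j - 4)*(j - 3)*(j^2 - j - 20) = (j - 5)*(j - 4)*(j - 3)*(j + 4)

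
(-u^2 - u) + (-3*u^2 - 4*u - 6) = -4*u^2 - 5*u - 6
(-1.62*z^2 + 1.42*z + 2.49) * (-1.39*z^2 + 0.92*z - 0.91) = 2.2518*z^4 - 3.4642*z^3 - 0.6805*z^2 + 0.9986*z - 2.2659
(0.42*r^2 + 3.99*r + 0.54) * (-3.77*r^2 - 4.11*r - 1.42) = -1.5834*r^4 - 16.7685*r^3 - 19.0311*r^2 - 7.8852*r - 0.7668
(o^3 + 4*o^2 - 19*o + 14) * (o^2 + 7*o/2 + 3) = o^5 + 15*o^4/2 - 2*o^3 - 81*o^2/2 - 8*o + 42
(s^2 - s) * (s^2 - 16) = s^4 - s^3 - 16*s^2 + 16*s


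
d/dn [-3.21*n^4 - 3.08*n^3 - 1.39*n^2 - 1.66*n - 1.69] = -12.84*n^3 - 9.24*n^2 - 2.78*n - 1.66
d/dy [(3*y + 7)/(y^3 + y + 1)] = (3*y^3 + 3*y - (3*y + 7)*(3*y^2 + 1) + 3)/(y^3 + y + 1)^2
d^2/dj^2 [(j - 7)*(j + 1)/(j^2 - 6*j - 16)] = 18*(3*j^2 - 18*j + 52)/(j^6 - 18*j^5 + 60*j^4 + 360*j^3 - 960*j^2 - 4608*j - 4096)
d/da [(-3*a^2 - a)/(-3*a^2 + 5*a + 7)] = (-18*a^2 - 42*a - 7)/(9*a^4 - 30*a^3 - 17*a^2 + 70*a + 49)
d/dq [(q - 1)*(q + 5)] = 2*q + 4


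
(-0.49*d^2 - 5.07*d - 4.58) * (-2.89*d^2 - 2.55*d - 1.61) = 1.4161*d^4 + 15.9018*d^3 + 26.9536*d^2 + 19.8417*d + 7.3738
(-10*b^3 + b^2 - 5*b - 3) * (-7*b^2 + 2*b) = 70*b^5 - 27*b^4 + 37*b^3 + 11*b^2 - 6*b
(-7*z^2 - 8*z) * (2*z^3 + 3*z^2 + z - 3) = -14*z^5 - 37*z^4 - 31*z^3 + 13*z^2 + 24*z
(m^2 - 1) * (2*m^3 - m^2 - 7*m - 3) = 2*m^5 - m^4 - 9*m^3 - 2*m^2 + 7*m + 3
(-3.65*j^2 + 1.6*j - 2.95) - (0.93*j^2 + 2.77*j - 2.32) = -4.58*j^2 - 1.17*j - 0.63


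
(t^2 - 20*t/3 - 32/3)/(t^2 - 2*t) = (3*t^2 - 20*t - 32)/(3*t*(t - 2))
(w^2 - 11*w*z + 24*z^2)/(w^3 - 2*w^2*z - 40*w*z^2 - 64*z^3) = (w - 3*z)/(w^2 + 6*w*z + 8*z^2)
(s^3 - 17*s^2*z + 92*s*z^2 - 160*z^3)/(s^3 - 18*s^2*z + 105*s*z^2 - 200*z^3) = (-s + 4*z)/(-s + 5*z)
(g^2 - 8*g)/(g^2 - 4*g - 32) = g/(g + 4)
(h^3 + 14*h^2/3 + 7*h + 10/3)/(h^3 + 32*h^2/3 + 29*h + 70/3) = (h + 1)/(h + 7)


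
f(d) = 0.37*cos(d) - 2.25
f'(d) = -0.37*sin(d)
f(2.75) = -2.59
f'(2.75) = -0.14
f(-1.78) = -2.33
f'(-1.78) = 0.36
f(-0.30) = -1.90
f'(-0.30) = 0.11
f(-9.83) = -2.59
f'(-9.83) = -0.15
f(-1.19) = -2.11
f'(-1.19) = 0.34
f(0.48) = -1.92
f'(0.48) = -0.17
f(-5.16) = -2.09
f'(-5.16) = -0.33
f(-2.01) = -2.41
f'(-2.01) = 0.33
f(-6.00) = -1.89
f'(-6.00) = -0.10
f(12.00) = -1.94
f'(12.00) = 0.20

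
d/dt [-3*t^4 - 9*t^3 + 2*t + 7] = -12*t^3 - 27*t^2 + 2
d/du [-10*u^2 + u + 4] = 1 - 20*u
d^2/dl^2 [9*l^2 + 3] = 18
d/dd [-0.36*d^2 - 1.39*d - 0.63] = -0.72*d - 1.39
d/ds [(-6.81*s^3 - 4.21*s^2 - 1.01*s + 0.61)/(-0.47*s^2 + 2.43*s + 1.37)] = (3.2007*s^4 - 33.0966*s^3 - 38.6941*s^2 - 10.962*s - 2.866)/(0.2209*s^4 - 2.2842*s^3 + 4.6171*s^2 + 6.6582*s + 1.8769)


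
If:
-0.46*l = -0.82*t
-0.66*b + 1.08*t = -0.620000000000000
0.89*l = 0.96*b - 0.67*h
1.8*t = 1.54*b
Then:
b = -2.35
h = 1.39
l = -3.58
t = -2.01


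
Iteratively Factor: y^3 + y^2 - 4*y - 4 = (y + 1)*(y^2 - 4) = (y + 1)*(y + 2)*(y - 2)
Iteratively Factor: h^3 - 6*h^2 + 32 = (h - 4)*(h^2 - 2*h - 8) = (h - 4)^2*(h + 2)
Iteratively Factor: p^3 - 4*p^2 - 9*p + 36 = (p - 4)*(p^2 - 9) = (p - 4)*(p + 3)*(p - 3)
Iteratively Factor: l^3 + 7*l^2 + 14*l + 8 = (l + 2)*(l^2 + 5*l + 4) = (l + 2)*(l + 4)*(l + 1)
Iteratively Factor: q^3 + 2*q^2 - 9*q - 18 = (q + 2)*(q^2 - 9) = (q - 3)*(q + 2)*(q + 3)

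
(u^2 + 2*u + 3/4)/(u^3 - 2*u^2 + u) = (u^2 + 2*u + 3/4)/(u*(u^2 - 2*u + 1))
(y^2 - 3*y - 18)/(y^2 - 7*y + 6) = (y + 3)/(y - 1)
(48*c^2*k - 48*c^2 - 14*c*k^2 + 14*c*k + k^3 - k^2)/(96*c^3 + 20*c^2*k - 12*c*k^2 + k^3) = (k - 1)/(2*c + k)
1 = 1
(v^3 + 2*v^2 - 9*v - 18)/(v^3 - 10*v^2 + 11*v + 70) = (v^2 - 9)/(v^2 - 12*v + 35)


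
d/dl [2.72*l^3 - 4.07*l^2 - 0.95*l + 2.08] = 8.16*l^2 - 8.14*l - 0.95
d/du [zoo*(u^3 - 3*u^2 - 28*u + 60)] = zoo*(u^2 + u + 1)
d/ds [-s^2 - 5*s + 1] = -2*s - 5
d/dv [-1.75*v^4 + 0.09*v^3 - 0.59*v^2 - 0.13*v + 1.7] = -7.0*v^3 + 0.27*v^2 - 1.18*v - 0.13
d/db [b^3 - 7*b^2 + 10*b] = 3*b^2 - 14*b + 10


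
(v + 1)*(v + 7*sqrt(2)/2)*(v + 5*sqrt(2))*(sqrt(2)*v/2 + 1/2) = sqrt(2)*v^4/2 + sqrt(2)*v^3/2 + 9*v^3 + 9*v^2 + 87*sqrt(2)*v^2/4 + 35*v/2 + 87*sqrt(2)*v/4 + 35/2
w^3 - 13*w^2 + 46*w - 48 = (w - 8)*(w - 3)*(w - 2)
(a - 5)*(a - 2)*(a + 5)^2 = a^4 + 3*a^3 - 35*a^2 - 75*a + 250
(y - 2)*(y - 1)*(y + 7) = y^3 + 4*y^2 - 19*y + 14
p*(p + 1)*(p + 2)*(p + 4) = p^4 + 7*p^3 + 14*p^2 + 8*p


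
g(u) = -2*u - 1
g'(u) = -2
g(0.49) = -1.98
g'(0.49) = -2.00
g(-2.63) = 4.26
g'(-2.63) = -2.00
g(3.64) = -8.28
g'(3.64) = -2.00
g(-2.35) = 3.70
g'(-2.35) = -2.00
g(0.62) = -2.24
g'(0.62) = -2.00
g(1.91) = -4.82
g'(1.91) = -2.00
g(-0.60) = 0.20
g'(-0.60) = -2.00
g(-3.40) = 5.80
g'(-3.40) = -2.00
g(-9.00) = 17.00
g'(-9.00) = -2.00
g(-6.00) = 11.00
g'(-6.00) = -2.00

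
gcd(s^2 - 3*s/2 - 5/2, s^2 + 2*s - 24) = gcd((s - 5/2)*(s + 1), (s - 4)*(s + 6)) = 1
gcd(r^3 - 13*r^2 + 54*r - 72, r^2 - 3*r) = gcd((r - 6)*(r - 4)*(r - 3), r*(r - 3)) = r - 3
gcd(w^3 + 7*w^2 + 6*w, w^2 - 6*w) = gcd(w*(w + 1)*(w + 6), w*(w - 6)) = w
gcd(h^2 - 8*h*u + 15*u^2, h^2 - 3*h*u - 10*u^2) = -h + 5*u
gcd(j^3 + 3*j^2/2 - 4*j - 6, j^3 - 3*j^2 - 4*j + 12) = j^2 - 4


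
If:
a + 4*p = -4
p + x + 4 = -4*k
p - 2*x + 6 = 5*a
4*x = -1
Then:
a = 22/21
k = -209/336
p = -53/42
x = -1/4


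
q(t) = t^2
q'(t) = 2*t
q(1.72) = 2.96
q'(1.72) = 3.44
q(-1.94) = 3.76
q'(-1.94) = -3.88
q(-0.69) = 0.48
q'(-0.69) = -1.38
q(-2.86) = 8.18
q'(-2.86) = -5.72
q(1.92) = 3.69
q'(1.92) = 3.84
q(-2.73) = 7.45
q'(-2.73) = -5.46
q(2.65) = 7.02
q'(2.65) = 5.30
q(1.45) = 2.10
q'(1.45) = 2.90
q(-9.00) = 81.00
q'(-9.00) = -18.00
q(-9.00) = 81.00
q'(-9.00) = -18.00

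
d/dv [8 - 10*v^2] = -20*v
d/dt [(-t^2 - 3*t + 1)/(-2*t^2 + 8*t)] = (-7*t^2/2 + t - 2)/(t^2*(t^2 - 8*t + 16))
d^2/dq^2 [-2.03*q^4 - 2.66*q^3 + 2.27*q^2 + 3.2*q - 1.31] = -24.36*q^2 - 15.96*q + 4.54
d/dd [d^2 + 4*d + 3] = 2*d + 4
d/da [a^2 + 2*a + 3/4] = 2*a + 2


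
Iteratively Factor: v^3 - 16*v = (v - 4)*(v^2 + 4*v) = v*(v - 4)*(v + 4)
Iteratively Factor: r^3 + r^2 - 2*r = (r - 1)*(r^2 + 2*r) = r*(r - 1)*(r + 2)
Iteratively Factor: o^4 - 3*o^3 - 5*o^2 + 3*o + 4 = (o + 1)*(o^3 - 4*o^2 - o + 4) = (o - 1)*(o + 1)*(o^2 - 3*o - 4) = (o - 4)*(o - 1)*(o + 1)*(o + 1)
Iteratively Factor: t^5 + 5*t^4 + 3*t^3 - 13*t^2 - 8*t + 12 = (t + 2)*(t^4 + 3*t^3 - 3*t^2 - 7*t + 6) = (t - 1)*(t + 2)*(t^3 + 4*t^2 + t - 6) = (t - 1)*(t + 2)*(t + 3)*(t^2 + t - 2) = (t - 1)^2*(t + 2)*(t + 3)*(t + 2)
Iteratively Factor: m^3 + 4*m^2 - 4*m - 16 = (m + 2)*(m^2 + 2*m - 8) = (m + 2)*(m + 4)*(m - 2)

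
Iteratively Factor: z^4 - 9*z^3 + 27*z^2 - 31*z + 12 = (z - 1)*(z^3 - 8*z^2 + 19*z - 12) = (z - 3)*(z - 1)*(z^2 - 5*z + 4) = (z - 4)*(z - 3)*(z - 1)*(z - 1)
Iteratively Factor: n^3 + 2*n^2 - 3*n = (n)*(n^2 + 2*n - 3) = n*(n - 1)*(n + 3)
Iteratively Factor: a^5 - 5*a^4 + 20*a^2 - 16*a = (a - 2)*(a^4 - 3*a^3 - 6*a^2 + 8*a) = (a - 2)*(a - 1)*(a^3 - 2*a^2 - 8*a) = (a - 4)*(a - 2)*(a - 1)*(a^2 + 2*a) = (a - 4)*(a - 2)*(a - 1)*(a + 2)*(a)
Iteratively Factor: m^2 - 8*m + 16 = (m - 4)*(m - 4)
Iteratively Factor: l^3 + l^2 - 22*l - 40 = (l - 5)*(l^2 + 6*l + 8) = (l - 5)*(l + 2)*(l + 4)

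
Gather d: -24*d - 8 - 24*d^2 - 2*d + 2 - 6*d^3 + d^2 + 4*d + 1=-6*d^3 - 23*d^2 - 22*d - 5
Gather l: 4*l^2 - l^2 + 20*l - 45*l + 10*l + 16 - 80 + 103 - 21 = 3*l^2 - 15*l + 18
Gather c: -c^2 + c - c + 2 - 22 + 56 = 36 - c^2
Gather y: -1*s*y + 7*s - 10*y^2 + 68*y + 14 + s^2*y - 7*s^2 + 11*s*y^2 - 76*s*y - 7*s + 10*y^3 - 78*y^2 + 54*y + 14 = -7*s^2 + 10*y^3 + y^2*(11*s - 88) + y*(s^2 - 77*s + 122) + 28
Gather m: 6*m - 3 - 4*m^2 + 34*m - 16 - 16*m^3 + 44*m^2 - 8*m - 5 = -16*m^3 + 40*m^2 + 32*m - 24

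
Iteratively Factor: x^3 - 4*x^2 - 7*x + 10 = (x + 2)*(x^2 - 6*x + 5) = (x - 1)*(x + 2)*(x - 5)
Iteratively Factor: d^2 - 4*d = (d - 4)*(d)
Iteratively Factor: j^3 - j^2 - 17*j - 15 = (j + 3)*(j^2 - 4*j - 5) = (j + 1)*(j + 3)*(j - 5)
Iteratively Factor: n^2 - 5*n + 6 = (n - 2)*(n - 3)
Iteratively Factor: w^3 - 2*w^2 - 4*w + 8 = (w - 2)*(w^2 - 4) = (w - 2)^2*(w + 2)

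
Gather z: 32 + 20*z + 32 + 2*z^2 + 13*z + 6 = 2*z^2 + 33*z + 70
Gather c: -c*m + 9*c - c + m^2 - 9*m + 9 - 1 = c*(8 - m) + m^2 - 9*m + 8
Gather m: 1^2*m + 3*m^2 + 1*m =3*m^2 + 2*m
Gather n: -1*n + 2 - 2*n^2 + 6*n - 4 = -2*n^2 + 5*n - 2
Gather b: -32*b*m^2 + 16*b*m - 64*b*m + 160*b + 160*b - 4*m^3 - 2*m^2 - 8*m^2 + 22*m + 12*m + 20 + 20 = b*(-32*m^2 - 48*m + 320) - 4*m^3 - 10*m^2 + 34*m + 40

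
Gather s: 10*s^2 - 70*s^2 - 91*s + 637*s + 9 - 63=-60*s^2 + 546*s - 54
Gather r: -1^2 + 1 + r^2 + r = r^2 + r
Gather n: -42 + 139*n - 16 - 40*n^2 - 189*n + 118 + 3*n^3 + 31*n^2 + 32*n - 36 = 3*n^3 - 9*n^2 - 18*n + 24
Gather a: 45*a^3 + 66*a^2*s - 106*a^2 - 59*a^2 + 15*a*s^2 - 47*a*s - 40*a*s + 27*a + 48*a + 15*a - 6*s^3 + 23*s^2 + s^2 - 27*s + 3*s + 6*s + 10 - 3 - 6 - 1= 45*a^3 + a^2*(66*s - 165) + a*(15*s^2 - 87*s + 90) - 6*s^3 + 24*s^2 - 18*s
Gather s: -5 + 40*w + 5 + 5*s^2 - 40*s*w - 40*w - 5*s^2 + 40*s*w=0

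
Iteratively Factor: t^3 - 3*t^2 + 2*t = (t)*(t^2 - 3*t + 2) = t*(t - 1)*(t - 2)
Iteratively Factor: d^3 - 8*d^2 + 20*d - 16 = (d - 4)*(d^2 - 4*d + 4) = (d - 4)*(d - 2)*(d - 2)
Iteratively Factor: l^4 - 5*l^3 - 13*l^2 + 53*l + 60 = (l - 4)*(l^3 - l^2 - 17*l - 15) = (l - 4)*(l + 1)*(l^2 - 2*l - 15) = (l - 4)*(l + 1)*(l + 3)*(l - 5)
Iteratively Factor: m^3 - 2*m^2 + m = (m)*(m^2 - 2*m + 1) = m*(m - 1)*(m - 1)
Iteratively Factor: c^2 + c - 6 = (c + 3)*(c - 2)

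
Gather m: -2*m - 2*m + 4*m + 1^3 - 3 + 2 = 0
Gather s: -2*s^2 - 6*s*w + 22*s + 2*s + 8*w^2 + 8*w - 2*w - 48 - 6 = -2*s^2 + s*(24 - 6*w) + 8*w^2 + 6*w - 54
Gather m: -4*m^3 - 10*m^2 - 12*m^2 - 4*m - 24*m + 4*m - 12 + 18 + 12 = -4*m^3 - 22*m^2 - 24*m + 18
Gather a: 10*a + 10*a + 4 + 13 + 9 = 20*a + 26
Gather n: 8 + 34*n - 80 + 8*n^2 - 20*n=8*n^2 + 14*n - 72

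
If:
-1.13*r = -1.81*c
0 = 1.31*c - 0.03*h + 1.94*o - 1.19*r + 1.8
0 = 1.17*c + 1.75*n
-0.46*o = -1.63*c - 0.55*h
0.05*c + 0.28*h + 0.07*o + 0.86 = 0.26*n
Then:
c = 1.09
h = -3.78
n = -0.73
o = -0.65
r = 1.75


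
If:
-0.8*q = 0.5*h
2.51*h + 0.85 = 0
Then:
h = -0.34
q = 0.21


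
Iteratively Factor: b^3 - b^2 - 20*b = (b - 5)*(b^2 + 4*b) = (b - 5)*(b + 4)*(b)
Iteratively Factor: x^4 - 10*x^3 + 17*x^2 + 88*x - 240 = (x + 3)*(x^3 - 13*x^2 + 56*x - 80) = (x - 4)*(x + 3)*(x^2 - 9*x + 20) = (x - 5)*(x - 4)*(x + 3)*(x - 4)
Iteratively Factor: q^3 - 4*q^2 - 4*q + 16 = (q - 2)*(q^2 - 2*q - 8) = (q - 4)*(q - 2)*(q + 2)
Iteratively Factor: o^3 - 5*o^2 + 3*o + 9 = (o + 1)*(o^2 - 6*o + 9) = (o - 3)*(o + 1)*(o - 3)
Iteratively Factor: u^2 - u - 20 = (u + 4)*(u - 5)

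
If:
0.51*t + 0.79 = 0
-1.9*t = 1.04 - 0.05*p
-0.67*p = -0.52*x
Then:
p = -38.06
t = -1.55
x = -49.04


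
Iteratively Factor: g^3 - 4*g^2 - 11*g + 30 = (g - 2)*(g^2 - 2*g - 15) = (g - 5)*(g - 2)*(g + 3)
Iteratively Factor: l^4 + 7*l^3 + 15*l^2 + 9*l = (l + 1)*(l^3 + 6*l^2 + 9*l) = (l + 1)*(l + 3)*(l^2 + 3*l) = l*(l + 1)*(l + 3)*(l + 3)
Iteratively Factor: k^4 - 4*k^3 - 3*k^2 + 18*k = (k)*(k^3 - 4*k^2 - 3*k + 18) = k*(k - 3)*(k^2 - k - 6) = k*(k - 3)*(k + 2)*(k - 3)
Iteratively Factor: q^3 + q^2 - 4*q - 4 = (q - 2)*(q^2 + 3*q + 2) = (q - 2)*(q + 2)*(q + 1)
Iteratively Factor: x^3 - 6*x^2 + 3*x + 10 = (x - 5)*(x^2 - x - 2) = (x - 5)*(x - 2)*(x + 1)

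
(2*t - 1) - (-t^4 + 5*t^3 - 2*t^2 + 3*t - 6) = t^4 - 5*t^3 + 2*t^2 - t + 5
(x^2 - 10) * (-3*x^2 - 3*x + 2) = -3*x^4 - 3*x^3 + 32*x^2 + 30*x - 20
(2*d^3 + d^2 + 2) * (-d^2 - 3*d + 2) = -2*d^5 - 7*d^4 + d^3 - 6*d + 4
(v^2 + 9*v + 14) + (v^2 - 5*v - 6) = 2*v^2 + 4*v + 8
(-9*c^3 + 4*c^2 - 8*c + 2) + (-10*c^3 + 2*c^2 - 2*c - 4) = -19*c^3 + 6*c^2 - 10*c - 2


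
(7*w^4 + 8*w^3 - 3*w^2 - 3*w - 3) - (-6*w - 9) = 7*w^4 + 8*w^3 - 3*w^2 + 3*w + 6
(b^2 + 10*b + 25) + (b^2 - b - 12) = 2*b^2 + 9*b + 13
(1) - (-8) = 9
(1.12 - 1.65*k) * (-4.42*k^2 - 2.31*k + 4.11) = 7.293*k^3 - 1.1389*k^2 - 9.3687*k + 4.6032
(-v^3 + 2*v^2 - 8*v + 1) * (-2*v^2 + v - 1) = 2*v^5 - 5*v^4 + 19*v^3 - 12*v^2 + 9*v - 1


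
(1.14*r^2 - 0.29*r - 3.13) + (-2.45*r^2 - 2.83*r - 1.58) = -1.31*r^2 - 3.12*r - 4.71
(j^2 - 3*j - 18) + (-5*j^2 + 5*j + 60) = -4*j^2 + 2*j + 42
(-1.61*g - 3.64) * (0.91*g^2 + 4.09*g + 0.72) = -1.4651*g^3 - 9.8973*g^2 - 16.0468*g - 2.6208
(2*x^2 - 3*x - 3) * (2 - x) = -2*x^3 + 7*x^2 - 3*x - 6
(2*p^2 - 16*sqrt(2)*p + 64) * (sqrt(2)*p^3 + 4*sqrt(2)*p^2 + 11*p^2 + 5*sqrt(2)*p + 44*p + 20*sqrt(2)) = 2*sqrt(2)*p^5 - 10*p^4 + 8*sqrt(2)*p^4 - 102*sqrt(2)*p^3 - 40*p^3 - 408*sqrt(2)*p^2 + 544*p^2 + 320*sqrt(2)*p + 2176*p + 1280*sqrt(2)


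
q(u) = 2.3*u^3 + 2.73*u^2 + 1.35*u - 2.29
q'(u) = 6.9*u^2 + 5.46*u + 1.35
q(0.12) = -2.08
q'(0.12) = 2.10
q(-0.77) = -2.76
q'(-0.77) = 1.24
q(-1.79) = -9.15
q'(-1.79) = 13.68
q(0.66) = 0.45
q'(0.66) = 7.96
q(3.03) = 90.85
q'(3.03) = 81.24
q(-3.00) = -43.87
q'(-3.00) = 47.07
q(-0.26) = -2.50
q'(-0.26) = 0.40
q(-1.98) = -12.11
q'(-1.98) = 17.59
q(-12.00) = -3599.77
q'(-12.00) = 929.43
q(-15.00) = -7170.79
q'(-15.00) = 1471.95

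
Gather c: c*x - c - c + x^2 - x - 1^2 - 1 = c*(x - 2) + x^2 - x - 2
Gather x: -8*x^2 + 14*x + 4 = -8*x^2 + 14*x + 4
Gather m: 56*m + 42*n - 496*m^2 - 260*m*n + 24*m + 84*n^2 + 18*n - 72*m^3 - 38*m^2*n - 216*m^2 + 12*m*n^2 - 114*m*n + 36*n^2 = -72*m^3 + m^2*(-38*n - 712) + m*(12*n^2 - 374*n + 80) + 120*n^2 + 60*n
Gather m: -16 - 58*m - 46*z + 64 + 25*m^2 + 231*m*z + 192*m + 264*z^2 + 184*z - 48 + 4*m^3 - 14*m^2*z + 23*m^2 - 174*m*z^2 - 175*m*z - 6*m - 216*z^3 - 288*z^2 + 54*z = 4*m^3 + m^2*(48 - 14*z) + m*(-174*z^2 + 56*z + 128) - 216*z^3 - 24*z^2 + 192*z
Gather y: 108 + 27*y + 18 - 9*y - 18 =18*y + 108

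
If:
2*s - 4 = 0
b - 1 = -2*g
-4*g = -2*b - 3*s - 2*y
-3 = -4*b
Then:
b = 3/4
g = 1/8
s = 2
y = -7/2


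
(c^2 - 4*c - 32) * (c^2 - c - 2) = c^4 - 5*c^3 - 30*c^2 + 40*c + 64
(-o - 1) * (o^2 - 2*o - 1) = -o^3 + o^2 + 3*o + 1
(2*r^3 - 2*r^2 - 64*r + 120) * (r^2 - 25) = 2*r^5 - 2*r^4 - 114*r^3 + 170*r^2 + 1600*r - 3000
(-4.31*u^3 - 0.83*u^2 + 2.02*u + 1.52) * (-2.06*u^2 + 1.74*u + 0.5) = 8.8786*u^5 - 5.7896*u^4 - 7.7604*u^3 - 0.0314000000000001*u^2 + 3.6548*u + 0.76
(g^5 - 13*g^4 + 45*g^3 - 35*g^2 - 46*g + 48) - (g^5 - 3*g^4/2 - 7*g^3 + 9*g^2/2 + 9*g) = -23*g^4/2 + 52*g^3 - 79*g^2/2 - 55*g + 48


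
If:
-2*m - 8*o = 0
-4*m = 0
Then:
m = 0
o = 0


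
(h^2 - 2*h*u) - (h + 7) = h^2 - 2*h*u - h - 7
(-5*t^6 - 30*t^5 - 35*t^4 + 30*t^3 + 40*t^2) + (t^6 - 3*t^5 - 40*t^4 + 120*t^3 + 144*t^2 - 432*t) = -4*t^6 - 33*t^5 - 75*t^4 + 150*t^3 + 184*t^2 - 432*t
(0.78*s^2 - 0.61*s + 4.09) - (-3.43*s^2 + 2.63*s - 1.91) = 4.21*s^2 - 3.24*s + 6.0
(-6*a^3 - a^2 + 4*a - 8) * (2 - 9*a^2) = 54*a^5 + 9*a^4 - 48*a^3 + 70*a^2 + 8*a - 16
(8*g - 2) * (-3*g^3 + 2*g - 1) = -24*g^4 + 6*g^3 + 16*g^2 - 12*g + 2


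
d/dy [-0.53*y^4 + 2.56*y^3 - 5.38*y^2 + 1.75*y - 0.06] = -2.12*y^3 + 7.68*y^2 - 10.76*y + 1.75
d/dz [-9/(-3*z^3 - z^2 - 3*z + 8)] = 9*(-9*z^2 - 2*z - 3)/(3*z^3 + z^2 + 3*z - 8)^2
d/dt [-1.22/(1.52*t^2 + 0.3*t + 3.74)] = (3.7088*t + 0.366)/(1.52*t^2 + 0.3*t + 3.74)^2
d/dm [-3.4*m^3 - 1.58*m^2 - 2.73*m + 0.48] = -10.2*m^2 - 3.16*m - 2.73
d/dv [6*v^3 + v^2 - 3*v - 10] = 18*v^2 + 2*v - 3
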